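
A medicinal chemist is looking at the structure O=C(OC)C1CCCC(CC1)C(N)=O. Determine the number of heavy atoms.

Every atom symbol written in the SMILES (organic subset) is one heavy atom; implicit H are not written.
Heavy atoms by element → C:10, N:1, O:3.
Total: 14.

14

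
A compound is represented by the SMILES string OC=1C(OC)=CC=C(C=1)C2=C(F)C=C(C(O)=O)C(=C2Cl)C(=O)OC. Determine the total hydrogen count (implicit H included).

Walk through each heavy atom and fill implicit hydrogens from standard valence (C 4, N 3, O 2, S 2, halogen 1):
  atom 1: O, bond orders sum to 1 (valence 2) → 1 H
  atom 2: C, bond orders sum to 4 (valence 4) → 0 H
  atom 3: C, bond orders sum to 4 (valence 4) → 0 H
  atom 4: O, bond orders sum to 2 (valence 2) → 0 H
  atom 5: C, bond orders sum to 1 (valence 4) → 3 H
  atom 6: C, bond orders sum to 3 (valence 4) → 1 H
  atom 7: C, bond orders sum to 3 (valence 4) → 1 H
  atom 8: C, bond orders sum to 4 (valence 4) → 0 H
  atom 9: C, bond orders sum to 3 (valence 4) → 1 H
  atom 10: C, bond orders sum to 4 (valence 4) → 0 H
  atom 11: C, bond orders sum to 4 (valence 4) → 0 H
  atom 12: F (halogen, monovalent) → 0 H
  atom 13: C, bond orders sum to 3 (valence 4) → 1 H
  atom 14: C, bond orders sum to 4 (valence 4) → 0 H
  atom 15: C, bond orders sum to 4 (valence 4) → 0 H
  atom 16: O, bond orders sum to 1 (valence 2) → 1 H
  atom 17: O, bond orders sum to 2 (valence 2) → 0 H
  atom 18: C, bond orders sum to 4 (valence 4) → 0 H
  atom 19: C, bond orders sum to 4 (valence 4) → 0 H
  atom 20: Cl (halogen, monovalent) → 0 H
  atom 21: C, bond orders sum to 4 (valence 4) → 0 H
  atom 22: O, bond orders sum to 2 (valence 2) → 0 H
  atom 23: O, bond orders sum to 2 (valence 2) → 0 H
  atom 24: C, bond orders sum to 1 (valence 4) → 3 H
Total hydrogens: 12.

12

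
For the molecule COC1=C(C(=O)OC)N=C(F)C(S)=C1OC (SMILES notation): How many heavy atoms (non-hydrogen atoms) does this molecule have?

Every atom symbol written in the SMILES (organic subset) is one heavy atom; implicit H are not written.
Heavy atoms by element → C:9, F:1, N:1, O:4, S:1.
Total: 16.

16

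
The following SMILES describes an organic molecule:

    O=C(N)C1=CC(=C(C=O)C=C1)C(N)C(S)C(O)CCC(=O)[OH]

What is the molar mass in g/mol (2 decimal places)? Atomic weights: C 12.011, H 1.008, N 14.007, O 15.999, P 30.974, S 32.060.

First, the molecular formula is C14H18N2O5S (counting implicit H from valence).
  C: 14 × 12.011 = 168.154
  H: 18 × 1.008 = 18.144
  N: 2 × 14.007 = 28.014
  O: 5 × 15.999 = 79.995
  S: 1 × 32.060 = 32.060
Sum: 14×12.011 + 18×1.008 + 2×14.007 + 5×15.999 + 1×32.060 = 326.367 → 326.37 g/mol.

326.37 g/mol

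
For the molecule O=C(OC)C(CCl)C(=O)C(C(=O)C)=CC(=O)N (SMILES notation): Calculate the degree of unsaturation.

5

Molecular formula: C10H12ClNO5.
DoU = (2C + 2 + N − H − X) / 2, where X is the halogen count and O/S are ignored.
    = (2·10 + 2 + 1 − 12 − 1) / 2 = 10 / 2 = 5.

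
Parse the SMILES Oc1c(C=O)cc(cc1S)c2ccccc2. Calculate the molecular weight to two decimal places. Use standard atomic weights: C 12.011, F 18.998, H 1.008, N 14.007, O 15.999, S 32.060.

230.28 g/mol

First, the molecular formula is C13H10O2S (counting implicit H from valence).
  C: 13 × 12.011 = 156.143
  H: 10 × 1.008 = 10.080
  O: 2 × 15.999 = 31.998
  S: 1 × 32.060 = 32.060
Sum: 13×12.011 + 10×1.008 + 2×15.999 + 1×32.060 = 230.281 → 230.28 g/mol.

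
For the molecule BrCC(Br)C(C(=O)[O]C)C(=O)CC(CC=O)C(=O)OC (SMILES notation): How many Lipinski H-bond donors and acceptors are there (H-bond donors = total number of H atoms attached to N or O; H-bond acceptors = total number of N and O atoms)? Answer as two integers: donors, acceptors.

Donors: find every N or O and count the H atoms it carries.
  atom 7 (O): bond orders sum to 2 → 0 H
  atom 8 (O): bond orders sum to 2 → 0 H
  atom 11 (O): bond orders sum to 2 → 0 H
  atom 16 (O): bond orders sum to 2 → 0 H
  atom 18 (O): bond orders sum to 2 → 0 H
  atom 19 (O): bond orders sum to 2 → 0 H
Lipinski HBD = 0.
Acceptors: N atoms = 0, O atoms = 6 → HBA = 6.

0, 6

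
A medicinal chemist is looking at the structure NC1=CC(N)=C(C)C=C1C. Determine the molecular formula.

Walk through each heavy atom and fill implicit hydrogens from standard valence (C 4, N 3, O 2, S 2, halogen 1):
  atom 1: N, bond orders sum to 1 (valence 3) → 2 H
  atom 2: C, bond orders sum to 4 (valence 4) → 0 H
  atom 3: C, bond orders sum to 3 (valence 4) → 1 H
  atom 4: C, bond orders sum to 4 (valence 4) → 0 H
  atom 5: N, bond orders sum to 1 (valence 3) → 2 H
  atom 6: C, bond orders sum to 4 (valence 4) → 0 H
  atom 7: C, bond orders sum to 1 (valence 4) → 3 H
  atom 8: C, bond orders sum to 3 (valence 4) → 1 H
  atom 9: C, bond orders sum to 4 (valence 4) → 0 H
  atom 10: C, bond orders sum to 1 (valence 4) → 3 H
Totals → C:8, H:12, N:2.

C8H12N2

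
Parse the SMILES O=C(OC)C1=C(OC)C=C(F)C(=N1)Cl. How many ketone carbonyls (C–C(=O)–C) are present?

0

Scan the SMILES for the ketone motif — none present.
Groups that are present: 1 ester, 1 ether.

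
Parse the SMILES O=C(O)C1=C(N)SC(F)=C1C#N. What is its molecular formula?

C6H3FN2O2S

Walk through each heavy atom and fill implicit hydrogens from standard valence (C 4, N 3, O 2, S 2, halogen 1):
  atom 1: O, bond orders sum to 2 (valence 2) → 0 H
  atom 2: C, bond orders sum to 4 (valence 4) → 0 H
  atom 3: O, bond orders sum to 1 (valence 2) → 1 H
  atom 4: C, bond orders sum to 4 (valence 4) → 0 H
  atom 5: C, bond orders sum to 4 (valence 4) → 0 H
  atom 6: N, bond orders sum to 1 (valence 3) → 2 H
  atom 7: S, bond orders sum to 2 (valence 2) → 0 H
  atom 8: C, bond orders sum to 4 (valence 4) → 0 H
  atom 9: F (halogen, monovalent) → 0 H
  atom 10: C, bond orders sum to 4 (valence 4) → 0 H
  atom 11: C, bond orders sum to 4 (valence 4) → 0 H
  atom 12: N, bond orders sum to 3 (valence 3) → 0 H
Totals → C:6, H:3, F:1, N:2, O:2, S:1.
In Hill order: C6H3FN2O2S.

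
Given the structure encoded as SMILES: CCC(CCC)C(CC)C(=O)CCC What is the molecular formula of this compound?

C13H26O

Walk through each heavy atom and fill implicit hydrogens from standard valence (C 4, N 3, O 2, S 2, halogen 1):
  atom 1: C, bond orders sum to 1 (valence 4) → 3 H
  atom 2: C, bond orders sum to 2 (valence 4) → 2 H
  atom 3: C, bond orders sum to 3 (valence 4) → 1 H
  atom 4: C, bond orders sum to 2 (valence 4) → 2 H
  atom 5: C, bond orders sum to 2 (valence 4) → 2 H
  atom 6: C, bond orders sum to 1 (valence 4) → 3 H
  atom 7: C, bond orders sum to 3 (valence 4) → 1 H
  atom 8: C, bond orders sum to 2 (valence 4) → 2 H
  atom 9: C, bond orders sum to 1 (valence 4) → 3 H
  atom 10: C, bond orders sum to 4 (valence 4) → 0 H
  atom 11: O, bond orders sum to 2 (valence 2) → 0 H
  atom 12: C, bond orders sum to 2 (valence 4) → 2 H
  atom 13: C, bond orders sum to 2 (valence 4) → 2 H
  atom 14: C, bond orders sum to 1 (valence 4) → 3 H
Totals → C:13, H:26, O:1.
In Hill order: C13H26O.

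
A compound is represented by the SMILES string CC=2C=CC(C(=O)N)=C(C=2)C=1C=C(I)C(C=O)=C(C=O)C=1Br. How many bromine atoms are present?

Scan the SMILES for Br atoms (remember two-letter symbols like Cl and Br are single atoms).
Bromine count: 1.

1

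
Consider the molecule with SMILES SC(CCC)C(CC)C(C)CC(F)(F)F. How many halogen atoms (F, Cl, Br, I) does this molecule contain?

3

Halogen atoms appear at heavy-atom positions 13, 14, 15 (3×F).
Other groups present: 1 thiol.
Halogen count: 3.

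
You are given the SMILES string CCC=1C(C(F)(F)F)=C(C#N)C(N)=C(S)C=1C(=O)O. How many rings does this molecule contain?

1

In SMILES, each pair of matching ring-closure digits denotes one ring-closing bond; the number of such bonds equals the number of independent rings.
Ring-closure bonds here: 1.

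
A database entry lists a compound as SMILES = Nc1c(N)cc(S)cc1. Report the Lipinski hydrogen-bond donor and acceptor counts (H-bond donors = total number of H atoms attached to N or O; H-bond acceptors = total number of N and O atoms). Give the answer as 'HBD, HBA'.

Donors: find every N or O and count the H atoms it carries.
  atom 1 (N): bond orders sum to 1 → 2 H
  atom 4 (N): bond orders sum to 1 → 2 H
Lipinski HBD = 4.
Acceptors: N atoms = 2, O atoms = 0 → HBA = 2.

4, 2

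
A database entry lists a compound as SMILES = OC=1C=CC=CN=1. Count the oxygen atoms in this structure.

Scan the SMILES for O atoms (remember two-letter symbols like Cl and Br are single atoms).
Oxygen count: 1.

1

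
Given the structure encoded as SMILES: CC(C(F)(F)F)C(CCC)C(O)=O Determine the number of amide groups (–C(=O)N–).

0

Scan the SMILES for the amide motif — none present.
Groups that are present: 1 carboxylic acid.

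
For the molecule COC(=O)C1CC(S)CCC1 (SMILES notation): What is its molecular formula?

C8H14O2S

Walk through each heavy atom and fill implicit hydrogens from standard valence (C 4, N 3, O 2, S 2, halogen 1):
  atom 1: C, bond orders sum to 1 (valence 4) → 3 H
  atom 2: O, bond orders sum to 2 (valence 2) → 0 H
  atom 3: C, bond orders sum to 4 (valence 4) → 0 H
  atom 4: O, bond orders sum to 2 (valence 2) → 0 H
  atom 5: C, bond orders sum to 3 (valence 4) → 1 H
  atom 6: C, bond orders sum to 2 (valence 4) → 2 H
  atom 7: C, bond orders sum to 3 (valence 4) → 1 H
  atom 8: S, bond orders sum to 1 (valence 2) → 1 H
  atom 9: C, bond orders sum to 2 (valence 4) → 2 H
  atom 10: C, bond orders sum to 2 (valence 4) → 2 H
  atom 11: C, bond orders sum to 2 (valence 4) → 2 H
Totals → C:8, H:14, O:2, S:1.
In Hill order: C8H14O2S.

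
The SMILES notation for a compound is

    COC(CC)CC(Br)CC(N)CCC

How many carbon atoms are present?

Count every carbon token in the SMILES (each C, including those in ring-closure positions and inside branches).
Carbon count: 11.

11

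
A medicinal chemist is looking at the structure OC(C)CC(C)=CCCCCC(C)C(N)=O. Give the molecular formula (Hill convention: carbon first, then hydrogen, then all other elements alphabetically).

C13H25NO2

Walk through each heavy atom and fill implicit hydrogens from standard valence (C 4, N 3, O 2, S 2, halogen 1):
  atom 1: O, bond orders sum to 1 (valence 2) → 1 H
  atom 2: C, bond orders sum to 3 (valence 4) → 1 H
  atom 3: C, bond orders sum to 1 (valence 4) → 3 H
  atom 4: C, bond orders sum to 2 (valence 4) → 2 H
  atom 5: C, bond orders sum to 4 (valence 4) → 0 H
  atom 6: C, bond orders sum to 1 (valence 4) → 3 H
  atom 7: C, bond orders sum to 3 (valence 4) → 1 H
  atom 8: C, bond orders sum to 2 (valence 4) → 2 H
  atom 9: C, bond orders sum to 2 (valence 4) → 2 H
  atom 10: C, bond orders sum to 2 (valence 4) → 2 H
  atom 11: C, bond orders sum to 2 (valence 4) → 2 H
  atom 12: C, bond orders sum to 3 (valence 4) → 1 H
  atom 13: C, bond orders sum to 1 (valence 4) → 3 H
  atom 14: C, bond orders sum to 4 (valence 4) → 0 H
  atom 15: N, bond orders sum to 1 (valence 3) → 2 H
  atom 16: O, bond orders sum to 2 (valence 2) → 0 H
Totals → C:13, H:25, N:1, O:2.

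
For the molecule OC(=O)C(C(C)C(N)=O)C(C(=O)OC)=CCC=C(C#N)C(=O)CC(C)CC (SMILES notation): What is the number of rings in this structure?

0

In SMILES, each pair of matching ring-closure digits denotes one ring-closing bond; the number of such bonds equals the number of independent rings.
Ring-closure bonds here: 0.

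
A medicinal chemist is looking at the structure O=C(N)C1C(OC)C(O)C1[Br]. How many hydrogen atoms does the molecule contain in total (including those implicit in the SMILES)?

Walk through each heavy atom and fill implicit hydrogens from standard valence (C 4, N 3, O 2, S 2, halogen 1):
  atom 1: O, bond orders sum to 2 (valence 2) → 0 H
  atom 2: C, bond orders sum to 4 (valence 4) → 0 H
  atom 3: N, bond orders sum to 1 (valence 3) → 2 H
  atom 4: C, bond orders sum to 3 (valence 4) → 1 H
  atom 5: C, bond orders sum to 3 (valence 4) → 1 H
  atom 6: O, bond orders sum to 2 (valence 2) → 0 H
  atom 7: C, bond orders sum to 1 (valence 4) → 3 H
  atom 8: C, bond orders sum to 3 (valence 4) → 1 H
  atom 9: O, bond orders sum to 1 (valence 2) → 1 H
  atom 10: C, bond orders sum to 3 (valence 4) → 1 H
  atom 11: Br with explicit H count 0
Total hydrogens: 10.

10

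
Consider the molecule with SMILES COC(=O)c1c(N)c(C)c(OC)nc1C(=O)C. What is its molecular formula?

Walk through each heavy atom and fill implicit hydrogens from standard valence (C 4, N 3, O 2, S 2, halogen 1); for lowercase aromatic atoms, an aromatic c carries 1 H when it has two neighbours and 0 H with three, and aromatic n carries 0 H:
  atom 1: C, bond orders sum to 1 (valence 4) → 3 H
  atom 2: O, bond orders sum to 2 (valence 2) → 0 H
  atom 3: C, bond orders sum to 4 (valence 4) → 0 H
  atom 4: O, bond orders sum to 2 (valence 2) → 0 H
  atom 5: aromatic c, 3 neighbours → 0 H
  atom 6: aromatic c, 3 neighbours → 0 H
  atom 7: N, bond orders sum to 1 (valence 3) → 2 H
  atom 8: aromatic c, 3 neighbours → 0 H
  atom 9: C, bond orders sum to 1 (valence 4) → 3 H
  atom 10: aromatic c, 3 neighbours → 0 H
  atom 11: O, bond orders sum to 2 (valence 2) → 0 H
  atom 12: C, bond orders sum to 1 (valence 4) → 3 H
  atom 13: aromatic n, 2 neighbours → 0 H
  atom 14: aromatic c, 3 neighbours → 0 H
  atom 15: C, bond orders sum to 4 (valence 4) → 0 H
  atom 16: O, bond orders sum to 2 (valence 2) → 0 H
  atom 17: C, bond orders sum to 1 (valence 4) → 3 H
Totals → C:11, H:14, N:2, O:4.

C11H14N2O4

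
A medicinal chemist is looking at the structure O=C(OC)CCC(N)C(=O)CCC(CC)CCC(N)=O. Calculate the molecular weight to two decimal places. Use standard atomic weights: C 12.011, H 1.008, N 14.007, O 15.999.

First, the molecular formula is C14H26N2O4 (counting implicit H from valence).
  C: 14 × 12.011 = 168.154
  H: 26 × 1.008 = 26.208
  N: 2 × 14.007 = 28.014
  O: 4 × 15.999 = 63.996
Sum: 14×12.011 + 26×1.008 + 2×14.007 + 4×15.999 = 286.372 → 286.37 g/mol.

286.37 g/mol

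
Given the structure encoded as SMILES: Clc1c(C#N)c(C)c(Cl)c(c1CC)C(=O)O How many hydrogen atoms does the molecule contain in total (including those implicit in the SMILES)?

9

Walk through each heavy atom and fill implicit hydrogens from standard valence (C 4, N 3, O 2, S 2, halogen 1); for lowercase aromatic atoms, an aromatic c carries 1 H when it has two neighbours and 0 H with three, and aromatic n carries 0 H:
  atom 1: Cl (halogen, monovalent) → 0 H
  atom 2: aromatic c, 3 neighbours → 0 H
  atom 3: aromatic c, 3 neighbours → 0 H
  atom 4: C, bond orders sum to 4 (valence 4) → 0 H
  atom 5: N, bond orders sum to 3 (valence 3) → 0 H
  atom 6: aromatic c, 3 neighbours → 0 H
  atom 7: C, bond orders sum to 1 (valence 4) → 3 H
  atom 8: aromatic c, 3 neighbours → 0 H
  atom 9: Cl (halogen, monovalent) → 0 H
  atom 10: aromatic c, 3 neighbours → 0 H
  atom 11: aromatic c, 3 neighbours → 0 H
  atom 12: C, bond orders sum to 2 (valence 4) → 2 H
  atom 13: C, bond orders sum to 1 (valence 4) → 3 H
  atom 14: C, bond orders sum to 4 (valence 4) → 0 H
  atom 15: O, bond orders sum to 2 (valence 2) → 0 H
  atom 16: O, bond orders sum to 1 (valence 2) → 1 H
Total hydrogens: 9.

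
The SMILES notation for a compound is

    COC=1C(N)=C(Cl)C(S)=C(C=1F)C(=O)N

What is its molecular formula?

Walk through each heavy atom and fill implicit hydrogens from standard valence (C 4, N 3, O 2, S 2, halogen 1):
  atom 1: C, bond orders sum to 1 (valence 4) → 3 H
  atom 2: O, bond orders sum to 2 (valence 2) → 0 H
  atom 3: C, bond orders sum to 4 (valence 4) → 0 H
  atom 4: C, bond orders sum to 4 (valence 4) → 0 H
  atom 5: N, bond orders sum to 1 (valence 3) → 2 H
  atom 6: C, bond orders sum to 4 (valence 4) → 0 H
  atom 7: Cl (halogen, monovalent) → 0 H
  atom 8: C, bond orders sum to 4 (valence 4) → 0 H
  atom 9: S, bond orders sum to 1 (valence 2) → 1 H
  atom 10: C, bond orders sum to 4 (valence 4) → 0 H
  atom 11: C, bond orders sum to 4 (valence 4) → 0 H
  atom 12: F (halogen, monovalent) → 0 H
  atom 13: C, bond orders sum to 4 (valence 4) → 0 H
  atom 14: O, bond orders sum to 2 (valence 2) → 0 H
  atom 15: N, bond orders sum to 1 (valence 3) → 2 H
Totals → C:8, H:8, Cl:1, F:1, N:2, O:2, S:1.
In Hill order: C8H8ClFN2O2S.

C8H8ClFN2O2S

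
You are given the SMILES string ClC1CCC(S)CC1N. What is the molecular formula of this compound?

Walk through each heavy atom and fill implicit hydrogens from standard valence (C 4, N 3, O 2, S 2, halogen 1):
  atom 1: Cl (halogen, monovalent) → 0 H
  atom 2: C, bond orders sum to 3 (valence 4) → 1 H
  atom 3: C, bond orders sum to 2 (valence 4) → 2 H
  atom 4: C, bond orders sum to 2 (valence 4) → 2 H
  atom 5: C, bond orders sum to 3 (valence 4) → 1 H
  atom 6: S, bond orders sum to 1 (valence 2) → 1 H
  atom 7: C, bond orders sum to 2 (valence 4) → 2 H
  atom 8: C, bond orders sum to 3 (valence 4) → 1 H
  atom 9: N, bond orders sum to 1 (valence 3) → 2 H
Totals → C:6, H:12, Cl:1, N:1, S:1.

C6H12ClNS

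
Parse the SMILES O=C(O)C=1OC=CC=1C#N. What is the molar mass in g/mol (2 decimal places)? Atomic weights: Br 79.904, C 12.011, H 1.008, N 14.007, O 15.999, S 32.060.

First, the molecular formula is C6H3NO3 (counting implicit H from valence).
  C: 6 × 12.011 = 72.066
  H: 3 × 1.008 = 3.024
  N: 1 × 14.007 = 14.007
  O: 3 × 15.999 = 47.997
Sum: 6×12.011 + 3×1.008 + 1×14.007 + 3×15.999 = 137.094 → 137.09 g/mol.

137.09 g/mol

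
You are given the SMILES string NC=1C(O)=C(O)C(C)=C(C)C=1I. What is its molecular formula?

Walk through each heavy atom and fill implicit hydrogens from standard valence (C 4, N 3, O 2, S 2, halogen 1):
  atom 1: N, bond orders sum to 1 (valence 3) → 2 H
  atom 2: C, bond orders sum to 4 (valence 4) → 0 H
  atom 3: C, bond orders sum to 4 (valence 4) → 0 H
  atom 4: O, bond orders sum to 1 (valence 2) → 1 H
  atom 5: C, bond orders sum to 4 (valence 4) → 0 H
  atom 6: O, bond orders sum to 1 (valence 2) → 1 H
  atom 7: C, bond orders sum to 4 (valence 4) → 0 H
  atom 8: C, bond orders sum to 1 (valence 4) → 3 H
  atom 9: C, bond orders sum to 4 (valence 4) → 0 H
  atom 10: C, bond orders sum to 1 (valence 4) → 3 H
  atom 11: C, bond orders sum to 4 (valence 4) → 0 H
  atom 12: I (halogen, monovalent) → 0 H
Totals → C:8, H:10, I:1, N:1, O:2.
In Hill order: C8H10INO2.

C8H10INO2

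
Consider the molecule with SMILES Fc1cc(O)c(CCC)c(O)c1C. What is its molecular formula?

Walk through each heavy atom and fill implicit hydrogens from standard valence (C 4, N 3, O 2, S 2, halogen 1); for lowercase aromatic atoms, an aromatic c carries 1 H when it has two neighbours and 0 H with three, and aromatic n carries 0 H:
  atom 1: F (halogen, monovalent) → 0 H
  atom 2: aromatic c, 3 neighbours → 0 H
  atom 3: aromatic c, 2 neighbours → 1 H
  atom 4: aromatic c, 3 neighbours → 0 H
  atom 5: O, bond orders sum to 1 (valence 2) → 1 H
  atom 6: aromatic c, 3 neighbours → 0 H
  atom 7: C, bond orders sum to 2 (valence 4) → 2 H
  atom 8: C, bond orders sum to 2 (valence 4) → 2 H
  atom 9: C, bond orders sum to 1 (valence 4) → 3 H
  atom 10: aromatic c, 3 neighbours → 0 H
  atom 11: O, bond orders sum to 1 (valence 2) → 1 H
  atom 12: aromatic c, 3 neighbours → 0 H
  atom 13: C, bond orders sum to 1 (valence 4) → 3 H
Totals → C:10, H:13, F:1, O:2.
In Hill order: C10H13FO2.

C10H13FO2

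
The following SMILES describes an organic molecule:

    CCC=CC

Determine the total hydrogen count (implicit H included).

Walk through each heavy atom and fill implicit hydrogens from standard valence (C 4, N 3, O 2, S 2, halogen 1):
  atom 1: C, bond orders sum to 1 (valence 4) → 3 H
  atom 2: C, bond orders sum to 2 (valence 4) → 2 H
  atom 3: C, bond orders sum to 3 (valence 4) → 1 H
  atom 4: C, bond orders sum to 3 (valence 4) → 1 H
  atom 5: C, bond orders sum to 1 (valence 4) → 3 H
Total hydrogens: 10.

10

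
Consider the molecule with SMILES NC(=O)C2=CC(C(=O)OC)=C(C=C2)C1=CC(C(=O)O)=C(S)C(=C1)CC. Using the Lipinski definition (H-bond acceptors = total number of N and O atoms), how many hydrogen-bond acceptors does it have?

6

N atoms: 1; O atoms: 5.
Lipinski HBA = 1 + 5 = 6.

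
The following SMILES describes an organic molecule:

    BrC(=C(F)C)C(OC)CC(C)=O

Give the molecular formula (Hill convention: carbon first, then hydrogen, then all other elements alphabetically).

Walk through each heavy atom and fill implicit hydrogens from standard valence (C 4, N 3, O 2, S 2, halogen 1):
  atom 1: Br (halogen, monovalent) → 0 H
  atom 2: C, bond orders sum to 4 (valence 4) → 0 H
  atom 3: C, bond orders sum to 4 (valence 4) → 0 H
  atom 4: F (halogen, monovalent) → 0 H
  atom 5: C, bond orders sum to 1 (valence 4) → 3 H
  atom 6: C, bond orders sum to 3 (valence 4) → 1 H
  atom 7: O, bond orders sum to 2 (valence 2) → 0 H
  atom 8: C, bond orders sum to 1 (valence 4) → 3 H
  atom 9: C, bond orders sum to 2 (valence 4) → 2 H
  atom 10: C, bond orders sum to 4 (valence 4) → 0 H
  atom 11: C, bond orders sum to 1 (valence 4) → 3 H
  atom 12: O, bond orders sum to 2 (valence 2) → 0 H
Totals → C:8, H:12, Br:1, F:1, O:2.
In Hill order: C8H12BrFO2.

C8H12BrFO2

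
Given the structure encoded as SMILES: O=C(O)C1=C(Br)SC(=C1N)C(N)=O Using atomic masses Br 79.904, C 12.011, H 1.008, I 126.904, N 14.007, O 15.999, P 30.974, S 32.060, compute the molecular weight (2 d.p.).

265.08 g/mol

First, the molecular formula is C6H5BrN2O3S (counting implicit H from valence).
  Br: 1 × 79.904 = 79.904
  C: 6 × 12.011 = 72.066
  H: 5 × 1.008 = 5.040
  N: 2 × 14.007 = 28.014
  O: 3 × 15.999 = 47.997
  S: 1 × 32.060 = 32.060
Sum: 1×79.904 + 6×12.011 + 5×1.008 + 2×14.007 + 3×15.999 + 1×32.060 = 265.081 → 265.08 g/mol.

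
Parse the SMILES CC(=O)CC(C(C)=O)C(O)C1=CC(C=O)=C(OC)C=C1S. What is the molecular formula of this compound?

C15H18O5S

Walk through each heavy atom and fill implicit hydrogens from standard valence (C 4, N 3, O 2, S 2, halogen 1):
  atom 1: C, bond orders sum to 1 (valence 4) → 3 H
  atom 2: C, bond orders sum to 4 (valence 4) → 0 H
  atom 3: O, bond orders sum to 2 (valence 2) → 0 H
  atom 4: C, bond orders sum to 2 (valence 4) → 2 H
  atom 5: C, bond orders sum to 3 (valence 4) → 1 H
  atom 6: C, bond orders sum to 4 (valence 4) → 0 H
  atom 7: C, bond orders sum to 1 (valence 4) → 3 H
  atom 8: O, bond orders sum to 2 (valence 2) → 0 H
  atom 9: C, bond orders sum to 3 (valence 4) → 1 H
  atom 10: O, bond orders sum to 1 (valence 2) → 1 H
  atom 11: C, bond orders sum to 4 (valence 4) → 0 H
  atom 12: C, bond orders sum to 3 (valence 4) → 1 H
  atom 13: C, bond orders sum to 4 (valence 4) → 0 H
  atom 14: C, bond orders sum to 3 (valence 4) → 1 H
  atom 15: O, bond orders sum to 2 (valence 2) → 0 H
  atom 16: C, bond orders sum to 4 (valence 4) → 0 H
  atom 17: O, bond orders sum to 2 (valence 2) → 0 H
  atom 18: C, bond orders sum to 1 (valence 4) → 3 H
  atom 19: C, bond orders sum to 3 (valence 4) → 1 H
  atom 20: C, bond orders sum to 4 (valence 4) → 0 H
  atom 21: S, bond orders sum to 1 (valence 2) → 1 H
Totals → C:15, H:18, O:5, S:1.
In Hill order: C15H18O5S.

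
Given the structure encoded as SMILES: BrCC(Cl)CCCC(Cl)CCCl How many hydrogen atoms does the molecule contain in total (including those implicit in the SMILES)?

Walk through each heavy atom and fill implicit hydrogens from standard valence (C 4, N 3, O 2, S 2, halogen 1):
  atom 1: Br (halogen, monovalent) → 0 H
  atom 2: C, bond orders sum to 2 (valence 4) → 2 H
  atom 3: C, bond orders sum to 3 (valence 4) → 1 H
  atom 4: Cl (halogen, monovalent) → 0 H
  atom 5: C, bond orders sum to 2 (valence 4) → 2 H
  atom 6: C, bond orders sum to 2 (valence 4) → 2 H
  atom 7: C, bond orders sum to 2 (valence 4) → 2 H
  atom 8: C, bond orders sum to 3 (valence 4) → 1 H
  atom 9: Cl (halogen, monovalent) → 0 H
  atom 10: C, bond orders sum to 2 (valence 4) → 2 H
  atom 11: C, bond orders sum to 2 (valence 4) → 2 H
  atom 12: Cl (halogen, monovalent) → 0 H
Total hydrogens: 14.

14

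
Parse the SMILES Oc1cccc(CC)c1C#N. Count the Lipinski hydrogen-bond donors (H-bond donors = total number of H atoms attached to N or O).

Donors: find every N or O and count the H atoms it carries.
  atom 1 (O): bond orders sum to 1 → 1 H
  atom 11 (N): bond orders sum to 3 → 0 H
Lipinski HBD = 1.

1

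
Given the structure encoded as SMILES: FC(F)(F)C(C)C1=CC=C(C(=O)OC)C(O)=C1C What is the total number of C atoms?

Count every carbon token in the SMILES (each C, including those in ring-closure positions and inside branches).
Carbon count: 12.

12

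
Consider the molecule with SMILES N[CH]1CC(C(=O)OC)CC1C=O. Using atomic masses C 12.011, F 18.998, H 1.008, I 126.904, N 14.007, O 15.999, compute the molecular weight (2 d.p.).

171.20 g/mol

First, the molecular formula is C8H13NO3 (counting implicit H from valence).
  C: 8 × 12.011 = 96.088
  H: 13 × 1.008 = 13.104
  N: 1 × 14.007 = 14.007
  O: 3 × 15.999 = 47.997
Sum: 8×12.011 + 13×1.008 + 1×14.007 + 3×15.999 = 171.196 → 171.20 g/mol.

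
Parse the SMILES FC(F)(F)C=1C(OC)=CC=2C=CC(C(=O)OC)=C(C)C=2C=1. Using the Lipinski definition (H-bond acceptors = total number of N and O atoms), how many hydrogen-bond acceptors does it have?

N atoms: 0; O atoms: 3.
Lipinski HBA = 0 + 3 = 3.

3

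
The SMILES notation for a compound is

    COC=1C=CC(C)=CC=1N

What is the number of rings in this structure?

1

In SMILES, each pair of matching ring-closure digits denotes one ring-closing bond; the number of such bonds equals the number of independent rings.
Ring-closure bonds here: 1.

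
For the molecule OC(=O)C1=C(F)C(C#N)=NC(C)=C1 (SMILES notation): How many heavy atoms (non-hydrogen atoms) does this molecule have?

Every atom symbol written in the SMILES (organic subset) is one heavy atom; implicit H are not written.
Heavy atoms by element → C:8, F:1, N:2, O:2.
Total: 13.

13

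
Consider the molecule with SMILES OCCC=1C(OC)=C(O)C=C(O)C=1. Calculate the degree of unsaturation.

4

Degree of unsaturation = (number of rings) + (number of π bonds).
Ring closures in the SMILES: 1.
π bonds: 3 double bonds (each 1 DoU) → 3 DoU from unsaturation.
Total DoU = 1 + 3 = 4.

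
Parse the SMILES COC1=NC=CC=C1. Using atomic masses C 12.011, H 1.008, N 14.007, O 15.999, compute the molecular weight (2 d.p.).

First, the molecular formula is C6H7NO (counting implicit H from valence).
  C: 6 × 12.011 = 72.066
  H: 7 × 1.008 = 7.056
  N: 1 × 14.007 = 14.007
  O: 1 × 15.999 = 15.999
Sum: 6×12.011 + 7×1.008 + 1×14.007 + 1×15.999 = 109.128 → 109.13 g/mol.

109.13 g/mol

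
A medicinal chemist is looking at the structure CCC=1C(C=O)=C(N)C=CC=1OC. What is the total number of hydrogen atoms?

13

Walk through each heavy atom and fill implicit hydrogens from standard valence (C 4, N 3, O 2, S 2, halogen 1):
  atom 1: C, bond orders sum to 1 (valence 4) → 3 H
  atom 2: C, bond orders sum to 2 (valence 4) → 2 H
  atom 3: C, bond orders sum to 4 (valence 4) → 0 H
  atom 4: C, bond orders sum to 4 (valence 4) → 0 H
  atom 5: C, bond orders sum to 3 (valence 4) → 1 H
  atom 6: O, bond orders sum to 2 (valence 2) → 0 H
  atom 7: C, bond orders sum to 4 (valence 4) → 0 H
  atom 8: N, bond orders sum to 1 (valence 3) → 2 H
  atom 9: C, bond orders sum to 3 (valence 4) → 1 H
  atom 10: C, bond orders sum to 3 (valence 4) → 1 H
  atom 11: C, bond orders sum to 4 (valence 4) → 0 H
  atom 12: O, bond orders sum to 2 (valence 2) → 0 H
  atom 13: C, bond orders sum to 1 (valence 4) → 3 H
Total hydrogens: 13.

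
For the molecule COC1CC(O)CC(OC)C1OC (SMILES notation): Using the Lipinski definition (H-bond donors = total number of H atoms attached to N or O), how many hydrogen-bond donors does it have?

1

Donors: find every N or O and count the H atoms it carries.
  atom 2 (O): bond orders sum to 2 → 0 H
  atom 6 (O): bond orders sum to 1 → 1 H
  atom 9 (O): bond orders sum to 2 → 0 H
  atom 12 (O): bond orders sum to 2 → 0 H
Lipinski HBD = 1.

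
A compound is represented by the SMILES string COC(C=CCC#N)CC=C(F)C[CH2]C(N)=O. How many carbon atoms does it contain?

12

Count every carbon token in the SMILES (each C, including those in ring-closure positions and inside branches).
Carbon count: 12.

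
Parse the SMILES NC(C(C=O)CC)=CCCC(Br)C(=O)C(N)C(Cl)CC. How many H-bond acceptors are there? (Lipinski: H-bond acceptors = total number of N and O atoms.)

N atoms: 2; O atoms: 2.
Lipinski HBA = 2 + 2 = 4.

4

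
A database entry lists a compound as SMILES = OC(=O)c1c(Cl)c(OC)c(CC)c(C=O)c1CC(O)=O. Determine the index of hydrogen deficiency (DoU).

7

Molecular formula: C13H13ClO6.
DoU = (2C + 2 + N − H − X) / 2, where X is the halogen count and O/S are ignored.
    = (2·13 + 2 + 0 − 13 − 1) / 2 = 14 / 2 = 7.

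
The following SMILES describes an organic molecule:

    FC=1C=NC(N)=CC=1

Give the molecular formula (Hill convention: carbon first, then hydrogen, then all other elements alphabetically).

C5H5FN2

Walk through each heavy atom and fill implicit hydrogens from standard valence (C 4, N 3, O 2, S 2, halogen 1):
  atom 1: F (halogen, monovalent) → 0 H
  atom 2: C, bond orders sum to 4 (valence 4) → 0 H
  atom 3: C, bond orders sum to 3 (valence 4) → 1 H
  atom 4: N, bond orders sum to 3 (valence 3) → 0 H
  atom 5: C, bond orders sum to 4 (valence 4) → 0 H
  atom 6: N, bond orders sum to 1 (valence 3) → 2 H
  atom 7: C, bond orders sum to 3 (valence 4) → 1 H
  atom 8: C, bond orders sum to 3 (valence 4) → 1 H
Totals → C:5, H:5, F:1, N:2.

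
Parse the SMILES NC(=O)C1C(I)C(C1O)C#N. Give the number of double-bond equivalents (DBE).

Degree of unsaturation = (number of rings) + (number of π bonds).
Ring closures in the SMILES: 1.
π bonds: 1 double bond (each 1 DoU), 1 triple bond (each 2 DoU) → 3 DoU from unsaturation.
Total DoU = 1 + 3 = 4.

4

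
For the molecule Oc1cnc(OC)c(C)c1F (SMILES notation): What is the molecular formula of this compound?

Walk through each heavy atom and fill implicit hydrogens from standard valence (C 4, N 3, O 2, S 2, halogen 1); for lowercase aromatic atoms, an aromatic c carries 1 H when it has two neighbours and 0 H with three, and aromatic n carries 0 H:
  atom 1: O, bond orders sum to 1 (valence 2) → 1 H
  atom 2: aromatic c, 3 neighbours → 0 H
  atom 3: aromatic c, 2 neighbours → 1 H
  atom 4: aromatic n, 2 neighbours → 0 H
  atom 5: aromatic c, 3 neighbours → 0 H
  atom 6: O, bond orders sum to 2 (valence 2) → 0 H
  atom 7: C, bond orders sum to 1 (valence 4) → 3 H
  atom 8: aromatic c, 3 neighbours → 0 H
  atom 9: C, bond orders sum to 1 (valence 4) → 3 H
  atom 10: aromatic c, 3 neighbours → 0 H
  atom 11: F (halogen, monovalent) → 0 H
Totals → C:7, H:8, F:1, N:1, O:2.

C7H8FNO2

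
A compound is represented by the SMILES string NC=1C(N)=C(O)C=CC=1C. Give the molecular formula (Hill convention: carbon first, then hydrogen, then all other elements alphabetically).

C7H10N2O

Walk through each heavy atom and fill implicit hydrogens from standard valence (C 4, N 3, O 2, S 2, halogen 1):
  atom 1: N, bond orders sum to 1 (valence 3) → 2 H
  atom 2: C, bond orders sum to 4 (valence 4) → 0 H
  atom 3: C, bond orders sum to 4 (valence 4) → 0 H
  atom 4: N, bond orders sum to 1 (valence 3) → 2 H
  atom 5: C, bond orders sum to 4 (valence 4) → 0 H
  atom 6: O, bond orders sum to 1 (valence 2) → 1 H
  atom 7: C, bond orders sum to 3 (valence 4) → 1 H
  atom 8: C, bond orders sum to 3 (valence 4) → 1 H
  atom 9: C, bond orders sum to 4 (valence 4) → 0 H
  atom 10: C, bond orders sum to 1 (valence 4) → 3 H
Totals → C:7, H:10, N:2, O:1.
In Hill order: C7H10N2O.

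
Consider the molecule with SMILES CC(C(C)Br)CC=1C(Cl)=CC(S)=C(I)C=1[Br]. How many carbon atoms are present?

Count every carbon token in the SMILES (each C, including those in ring-closure positions and inside branches).
Carbon count: 11.

11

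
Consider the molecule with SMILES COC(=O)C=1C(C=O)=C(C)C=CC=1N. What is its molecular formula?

C10H11NO3

Walk through each heavy atom and fill implicit hydrogens from standard valence (C 4, N 3, O 2, S 2, halogen 1):
  atom 1: C, bond orders sum to 1 (valence 4) → 3 H
  atom 2: O, bond orders sum to 2 (valence 2) → 0 H
  atom 3: C, bond orders sum to 4 (valence 4) → 0 H
  atom 4: O, bond orders sum to 2 (valence 2) → 0 H
  atom 5: C, bond orders sum to 4 (valence 4) → 0 H
  atom 6: C, bond orders sum to 4 (valence 4) → 0 H
  atom 7: C, bond orders sum to 3 (valence 4) → 1 H
  atom 8: O, bond orders sum to 2 (valence 2) → 0 H
  atom 9: C, bond orders sum to 4 (valence 4) → 0 H
  atom 10: C, bond orders sum to 1 (valence 4) → 3 H
  atom 11: C, bond orders sum to 3 (valence 4) → 1 H
  atom 12: C, bond orders sum to 3 (valence 4) → 1 H
  atom 13: C, bond orders sum to 4 (valence 4) → 0 H
  atom 14: N, bond orders sum to 1 (valence 3) → 2 H
Totals → C:10, H:11, N:1, O:3.
In Hill order: C10H11NO3.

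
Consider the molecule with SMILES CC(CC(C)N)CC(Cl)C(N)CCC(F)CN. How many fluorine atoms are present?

1

Scan the SMILES for F atoms (remember two-letter symbols like Cl and Br are single atoms).
Fluorine count: 1.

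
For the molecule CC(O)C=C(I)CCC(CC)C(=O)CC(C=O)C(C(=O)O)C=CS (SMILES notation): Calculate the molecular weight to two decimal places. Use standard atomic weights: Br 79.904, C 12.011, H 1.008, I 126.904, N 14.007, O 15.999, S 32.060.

First, the molecular formula is C17H25IO5S (counting implicit H from valence).
  C: 17 × 12.011 = 204.187
  H: 25 × 1.008 = 25.200
  I: 1 × 126.904 = 126.904
  O: 5 × 15.999 = 79.995
  S: 1 × 32.060 = 32.060
Sum: 17×12.011 + 25×1.008 + 1×126.904 + 5×15.999 + 1×32.060 = 468.346 → 468.35 g/mol.

468.35 g/mol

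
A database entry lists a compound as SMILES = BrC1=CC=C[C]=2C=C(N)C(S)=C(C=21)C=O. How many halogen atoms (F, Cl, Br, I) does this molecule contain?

Halogen atoms appear at heavy-atom position 1 (1×Br).
Other groups present: 1 aldehyde, 1 primary amine, 1 thiol.
Halogen count: 1.

1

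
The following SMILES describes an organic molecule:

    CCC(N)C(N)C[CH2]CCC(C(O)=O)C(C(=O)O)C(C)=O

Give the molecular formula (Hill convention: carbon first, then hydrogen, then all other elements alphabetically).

Walk through each heavy atom and fill implicit hydrogens from standard valence (C 4, N 3, O 2, S 2, halogen 1):
  atom 1: C, bond orders sum to 1 (valence 4) → 3 H
  atom 2: C, bond orders sum to 2 (valence 4) → 2 H
  atom 3: C, bond orders sum to 3 (valence 4) → 1 H
  atom 4: N, bond orders sum to 1 (valence 3) → 2 H
  atom 5: C, bond orders sum to 3 (valence 4) → 1 H
  atom 6: N, bond orders sum to 1 (valence 3) → 2 H
  atom 7: C, bond orders sum to 2 (valence 4) → 2 H
  atom 8: C with explicit H count 2
  atom 9: C, bond orders sum to 2 (valence 4) → 2 H
  atom 10: C, bond orders sum to 2 (valence 4) → 2 H
  atom 11: C, bond orders sum to 3 (valence 4) → 1 H
  atom 12: C, bond orders sum to 4 (valence 4) → 0 H
  atom 13: O, bond orders sum to 1 (valence 2) → 1 H
  atom 14: O, bond orders sum to 2 (valence 2) → 0 H
  atom 15: C, bond orders sum to 3 (valence 4) → 1 H
  atom 16: C, bond orders sum to 4 (valence 4) → 0 H
  atom 17: O, bond orders sum to 2 (valence 2) → 0 H
  atom 18: O, bond orders sum to 1 (valence 2) → 1 H
  atom 19: C, bond orders sum to 4 (valence 4) → 0 H
  atom 20: C, bond orders sum to 1 (valence 4) → 3 H
  atom 21: O, bond orders sum to 2 (valence 2) → 0 H
Totals → C:14, H:26, N:2, O:5.

C14H26N2O5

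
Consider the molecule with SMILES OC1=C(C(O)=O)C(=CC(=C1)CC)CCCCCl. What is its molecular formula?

Walk through each heavy atom and fill implicit hydrogens from standard valence (C 4, N 3, O 2, S 2, halogen 1):
  atom 1: O, bond orders sum to 1 (valence 2) → 1 H
  atom 2: C, bond orders sum to 4 (valence 4) → 0 H
  atom 3: C, bond orders sum to 4 (valence 4) → 0 H
  atom 4: C, bond orders sum to 4 (valence 4) → 0 H
  atom 5: O, bond orders sum to 1 (valence 2) → 1 H
  atom 6: O, bond orders sum to 2 (valence 2) → 0 H
  atom 7: C, bond orders sum to 4 (valence 4) → 0 H
  atom 8: C, bond orders sum to 3 (valence 4) → 1 H
  atom 9: C, bond orders sum to 4 (valence 4) → 0 H
  atom 10: C, bond orders sum to 3 (valence 4) → 1 H
  atom 11: C, bond orders sum to 2 (valence 4) → 2 H
  atom 12: C, bond orders sum to 1 (valence 4) → 3 H
  atom 13: C, bond orders sum to 2 (valence 4) → 2 H
  atom 14: C, bond orders sum to 2 (valence 4) → 2 H
  atom 15: C, bond orders sum to 2 (valence 4) → 2 H
  atom 16: C, bond orders sum to 2 (valence 4) → 2 H
  atom 17: Cl (halogen, monovalent) → 0 H
Totals → C:13, H:17, Cl:1, O:3.

C13H17ClO3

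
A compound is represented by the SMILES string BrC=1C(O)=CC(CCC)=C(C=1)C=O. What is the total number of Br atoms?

Scan the SMILES for Br atoms (remember two-letter symbols like Cl and Br are single atoms).
Bromine count: 1.

1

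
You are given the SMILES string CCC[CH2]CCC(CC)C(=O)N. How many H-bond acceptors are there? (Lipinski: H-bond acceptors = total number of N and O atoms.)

2

N atoms: 1; O atoms: 1.
Lipinski HBA = 1 + 1 = 2.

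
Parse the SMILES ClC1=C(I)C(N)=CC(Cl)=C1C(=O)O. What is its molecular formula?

Walk through each heavy atom and fill implicit hydrogens from standard valence (C 4, N 3, O 2, S 2, halogen 1):
  atom 1: Cl (halogen, monovalent) → 0 H
  atom 2: C, bond orders sum to 4 (valence 4) → 0 H
  atom 3: C, bond orders sum to 4 (valence 4) → 0 H
  atom 4: I (halogen, monovalent) → 0 H
  atom 5: C, bond orders sum to 4 (valence 4) → 0 H
  atom 6: N, bond orders sum to 1 (valence 3) → 2 H
  atom 7: C, bond orders sum to 3 (valence 4) → 1 H
  atom 8: C, bond orders sum to 4 (valence 4) → 0 H
  atom 9: Cl (halogen, monovalent) → 0 H
  atom 10: C, bond orders sum to 4 (valence 4) → 0 H
  atom 11: C, bond orders sum to 4 (valence 4) → 0 H
  atom 12: O, bond orders sum to 2 (valence 2) → 0 H
  atom 13: O, bond orders sum to 1 (valence 2) → 1 H
Totals → C:7, H:4, Cl:2, I:1, N:1, O:2.

C7H4Cl2INO2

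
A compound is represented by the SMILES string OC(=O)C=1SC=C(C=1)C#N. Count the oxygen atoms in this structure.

Scan the SMILES for O atoms (remember two-letter symbols like Cl and Br are single atoms).
Oxygen count: 2.

2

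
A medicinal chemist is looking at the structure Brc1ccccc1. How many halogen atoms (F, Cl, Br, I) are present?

1

Halogen atoms appear at heavy-atom position 1 (1×Br).
Halogen count: 1.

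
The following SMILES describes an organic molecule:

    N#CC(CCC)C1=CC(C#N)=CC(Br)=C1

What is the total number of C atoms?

Count every carbon token in the SMILES (each C, including those in ring-closure positions and inside branches).
Carbon count: 12.

12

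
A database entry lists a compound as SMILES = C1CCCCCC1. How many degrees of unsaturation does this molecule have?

1

Molecular formula: C7H14.
DoU = (2C + 2 + N − H − X) / 2, where X is the halogen count and O/S are ignored.
    = (2·7 + 2 + 0 − 14 − 0) / 2 = 2 / 2 = 1.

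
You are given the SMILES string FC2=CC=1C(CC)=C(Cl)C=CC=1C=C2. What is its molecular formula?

Walk through each heavy atom and fill implicit hydrogens from standard valence (C 4, N 3, O 2, S 2, halogen 1):
  atom 1: F (halogen, monovalent) → 0 H
  atom 2: C, bond orders sum to 4 (valence 4) → 0 H
  atom 3: C, bond orders sum to 3 (valence 4) → 1 H
  atom 4: C, bond orders sum to 4 (valence 4) → 0 H
  atom 5: C, bond orders sum to 4 (valence 4) → 0 H
  atom 6: C, bond orders sum to 2 (valence 4) → 2 H
  atom 7: C, bond orders sum to 1 (valence 4) → 3 H
  atom 8: C, bond orders sum to 4 (valence 4) → 0 H
  atom 9: Cl (halogen, monovalent) → 0 H
  atom 10: C, bond orders sum to 3 (valence 4) → 1 H
  atom 11: C, bond orders sum to 3 (valence 4) → 1 H
  atom 12: C, bond orders sum to 4 (valence 4) → 0 H
  atom 13: C, bond orders sum to 3 (valence 4) → 1 H
  atom 14: C, bond orders sum to 3 (valence 4) → 1 H
Totals → C:12, H:10, Cl:1, F:1.
In Hill order: C12H10ClF.

C12H10ClF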